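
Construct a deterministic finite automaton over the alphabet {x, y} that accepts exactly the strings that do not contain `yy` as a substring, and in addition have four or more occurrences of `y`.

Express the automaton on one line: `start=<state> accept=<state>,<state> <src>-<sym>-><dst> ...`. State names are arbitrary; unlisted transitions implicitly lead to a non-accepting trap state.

start=q0 accept=q8,q9 q0-x->q0 q0-y->q1 q1-x->q2 q1-y->q3 q2-x->q2 q2-y->q4 q3-x->q3 q3-y->q3 q4-x->q5 q4-y->q3 q5-x->q5 q5-y->q6 q6-x->q7 q6-y->q3 q7-x->q7 q7-y->q8 q8-x->q9 q8-y->q3 q9-x->q9 q9-y->q8

Handle the two conditions separately and then intersect. The first has 3 states tracking partial matches of the forbidden pattern `yy`; the second has 6 states tracking the count of `y`s, saturating at 5. A product state is a pair (one from each), accepting exactly when both do. Equivalent product states are then merged.
10 states suffice.
        x   y  
>  q0   q0  q1 
   q1   q2  q3 
   q2   q2  q4 
   q3   q3  q3 
   q4   q5  q3 
   q5   q5  q6 
   q6   q7  q3 
   q7   q7  q8 
 * q8   q9  q3 
 * q9   q9  q8 
(> = start, * = accepting)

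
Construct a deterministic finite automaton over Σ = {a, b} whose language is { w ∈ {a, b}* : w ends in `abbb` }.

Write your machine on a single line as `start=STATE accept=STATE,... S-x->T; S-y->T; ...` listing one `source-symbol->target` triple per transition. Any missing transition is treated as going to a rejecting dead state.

Let each state record the length of the longest suffix of the input read so far that is also a prefix of `abbb`. S1 means the last symbol is `a`; S2 means the last 2 symbols are `ab`; S3 means the last 3 symbols are `abb`; S4 means the last 4 symbols are `abbb`. Accept only at S4, where the string currently ends in `abbb`.
A 5-state machine:
        a   b  
>  S0   S1  S0 
   S1   S1  S2 
   S2   S1  S3 
   S3   S1  S4 
 * S4   S1  S0 
(> = start, * = accepting)

start=S0; accept=S4; S0-a->S1; S0-b->S0; S1-a->S1; S1-b->S2; S2-a->S1; S2-b->S3; S3-a->S1; S3-b->S4; S4-a->S1; S4-b->S0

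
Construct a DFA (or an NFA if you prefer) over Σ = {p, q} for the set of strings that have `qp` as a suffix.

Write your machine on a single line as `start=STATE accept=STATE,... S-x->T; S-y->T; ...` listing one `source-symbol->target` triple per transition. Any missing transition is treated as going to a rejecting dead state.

start=S0; accept=S2; S0-p->S0; S0-q->S1; S1-p->S2; S1-q->S1; S2-p->S0; S2-q->S1

Let each state record the length of the longest suffix of the input read so far that is also a prefix of `qp`. S1 means the last symbol is `q`; S2 means the last 2 symbols are `qp`. Accept only at S2, where the string currently ends in `qp`.
        p   q  
>  S0   S0  S1 
   S1   S2  S1 
 * S2   S0  S1 
(> = start, * = accepting)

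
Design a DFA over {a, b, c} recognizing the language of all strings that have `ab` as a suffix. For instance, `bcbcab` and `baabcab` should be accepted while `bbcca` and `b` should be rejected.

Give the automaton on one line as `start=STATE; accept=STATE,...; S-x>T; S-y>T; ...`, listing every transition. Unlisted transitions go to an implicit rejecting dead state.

start=s0; accept=s2; s0-a>s1; s0-b>s0; s0-c>s0; s1-a>s1; s1-b>s2; s1-c>s0; s2-a>s1; s2-b>s0; s2-c>s0

Let each state record the length of the longest suffix of the input read so far that is also a prefix of `ab`. s1 means the last symbol is `a`; s2 means the last 2 symbols are `ab`. Accept only at s2, where the string currently ends in `ab`.
A 3-state machine:
        a   b   c  
>  s0   s1  s0  s0 
   s1   s1  s2  s0 
 * s2   s1  s0  s0 
(> = start, * = accepting)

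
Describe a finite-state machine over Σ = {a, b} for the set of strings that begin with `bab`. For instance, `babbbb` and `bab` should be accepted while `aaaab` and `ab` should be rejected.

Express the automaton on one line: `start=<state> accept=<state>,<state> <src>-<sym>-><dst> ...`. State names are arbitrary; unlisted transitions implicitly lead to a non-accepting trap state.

start=s0 accept=s3 s0-a->s4 s0-b->s1 s1-a->s2 s1-b->s4 s2-a->s4 s2-b->s3 s3-a->s3 s3-b->s3 s4-a->s4 s4-b->s4

Walk along `bab` while the input agrees: from s0 take `b` to s1, and so on. Any deviation drops to the rejecting sink s4. Once s3 is reached the prefix is confirmed and every continuation is accepted.
5 states suffice.
        a   b  
>  s0   s4  s1 
   s1   s2  s4 
   s2   s4  s3 
 * s3   s3  s3 
   s4   s4  s4 
(> = start, * = accepting)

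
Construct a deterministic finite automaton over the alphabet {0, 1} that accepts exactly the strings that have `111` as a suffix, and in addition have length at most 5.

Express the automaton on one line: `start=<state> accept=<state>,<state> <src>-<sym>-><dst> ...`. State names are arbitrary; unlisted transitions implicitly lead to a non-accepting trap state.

Run two small machines in parallel and take their product. The first has 4 states tracking how much of the suffix `111` has currently been matched; the second has 7 states tracking the input length, saturating at 6. A product state is a pair (one from each), accepting exactly when both do. Minimizing collapses redundant product states.
A 13-state machine:
          0    1  
>  q0     q1   q2 
   q1     q3   q4 
   q2     q3   q5 
   q3     q6   q7 
   q4     q6   q8 
   q5     q6   q9 
   q6     q6   q6 
   q7     q6  q10 
   q8     q6  q11 
 * q9     q6  q11 
   q10    q6  q12 
 * q11    q6  q12 
 * q12    q6   q6 
(> = start, * = accepting)

start=q0 accept=q9,q11,q12 q0-0->q1 q0-1->q2 q1-0->q3 q1-1->q4 q2-0->q3 q2-1->q5 q3-0->q6 q3-1->q7 q4-0->q6 q4-1->q8 q5-0->q6 q5-1->q9 q6-0->q6 q6-1->q6 q7-0->q6 q7-1->q10 q8-0->q6 q8-1->q11 q9-0->q6 q9-1->q11 q10-0->q6 q10-1->q12 q11-0->q6 q11-1->q12 q12-0->q6 q12-1->q6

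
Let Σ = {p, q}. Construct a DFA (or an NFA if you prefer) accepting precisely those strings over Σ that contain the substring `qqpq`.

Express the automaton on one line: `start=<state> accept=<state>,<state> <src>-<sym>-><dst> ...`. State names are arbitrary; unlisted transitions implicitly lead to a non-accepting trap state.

Track how much of `qqpq` has been matched so far: state s0 is no progress, s4 is the absorbing accept state reached once `qqpq` has occurred. Intermediate states record partial matches; on a mismatch, fall back to the longest reusable overlap.
A 5-state machine:
        p   q  
>  s0   s0  s1 
   s1   s0  s2 
   s2   s3  s2 
   s3   s0  s4 
 * s4   s4  s4 
(> = start, * = accepting)

start=s0 accept=s4 s0-p->s0 s0-q->s1 s1-p->s0 s1-q->s2 s2-p->s3 s2-q->s2 s3-p->s0 s3-q->s4 s4-p->s4 s4-q->s4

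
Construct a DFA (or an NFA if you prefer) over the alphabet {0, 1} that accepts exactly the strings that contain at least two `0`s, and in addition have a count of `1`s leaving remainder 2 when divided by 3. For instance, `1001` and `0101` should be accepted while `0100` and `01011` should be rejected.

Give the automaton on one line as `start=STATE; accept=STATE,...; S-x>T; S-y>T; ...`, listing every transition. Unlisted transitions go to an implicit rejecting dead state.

start=s0; accept=s10,s11; s0-0>s1; s0-1>s2; s1-0>s3; s1-1>s4; s2-0>s4; s2-1>s5; s3-0>s6; s3-1>s7; s4-0>s7; s4-1>s8; s5-0>s8; s5-1>s0; s6-0>s6; s6-1>s9; s7-0>s9; s7-1>s10; s8-0>s10; s8-1>s1; s9-0>s9; s9-1>s11; s10-0>s11; s10-1>s3; s11-0>s11; s11-1>s6

Run two small machines in parallel and take their product. The first has 4 states tracking the count of `0`s, saturating at 3; the second has 3 states tracking the count of `1`s modulo 3. A product state is a pair (one from each), accepting exactly when both do.
A 12-state machine:
          0    1  
>  s0     s1   s2 
   s1     s3   s4 
   s2     s4   s5 
   s3     s6   s7 
   s4     s7   s8 
   s5     s8   s0 
   s6     s6   s9 
   s7     s9  s10 
   s8    s10   s1 
   s9     s9  s11 
 * s10   s11   s3 
 * s11   s11   s6 
(> = start, * = accepting)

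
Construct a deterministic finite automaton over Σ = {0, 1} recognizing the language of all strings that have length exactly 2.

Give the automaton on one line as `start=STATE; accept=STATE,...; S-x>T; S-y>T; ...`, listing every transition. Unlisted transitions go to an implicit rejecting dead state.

start=q0; accept=q2; q0-0>q1; q0-1>q1; q1-0>q2; q1-1>q2; q2-0>q3; q2-1>q3; q3-0>q3; q3-1>q3

We only need to distinguish lengths 0, 1, …, 2, and '>2'. Chain q0 → q1 → q2 → q3 on every symbol, with q3 looping. Accepting states: {q2}.
With 4 states:
        0   1  
>  q0   q1  q1 
   q1   q2  q2 
 * q2   q3  q3 
   q3   q3  q3 
(> = start, * = accepting)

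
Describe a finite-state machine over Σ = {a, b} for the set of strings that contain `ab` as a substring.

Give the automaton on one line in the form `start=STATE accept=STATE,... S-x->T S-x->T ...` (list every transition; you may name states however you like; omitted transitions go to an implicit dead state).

States q0..q1 record the length of the longest prefix of `ab` that matches the current input suffix. Reaching q2 means `ab` has been seen, and we stay there forever. Accept from q2.
With 3 states:
        a   b  
>  q0   q1  q0 
   q1   q1  q2 
 * q2   q2  q2 
(> = start, * = accepting)

start=q0 accept=q2 q0-a->q1 q0-b->q0 q1-a->q1 q1-b->q2 q2-a->q2 q2-b->q2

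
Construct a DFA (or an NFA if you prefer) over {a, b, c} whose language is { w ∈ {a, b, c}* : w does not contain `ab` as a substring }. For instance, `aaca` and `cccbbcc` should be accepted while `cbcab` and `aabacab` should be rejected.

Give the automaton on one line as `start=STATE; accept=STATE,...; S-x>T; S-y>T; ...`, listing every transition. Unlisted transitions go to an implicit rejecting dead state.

start=S0; accept=S0,S1; S0-a>S1; S0-b>S0; S0-c>S0; S1-a>S1; S1-b>S2; S1-c>S0; S2-a>S2; S2-b>S2; S2-c>S2

This is the complement of 'contains `ab`'. Use the same substring-matching states — S0 through S2 holding how much of `ab` has just been matched — but flip the accepting set: everything except the trap S2 accepts.
        a   b   c  
>* S0   S1  S0  S0 
 * S1   S1  S2  S0 
   S2   S2  S2  S2 
(> = start, * = accepting)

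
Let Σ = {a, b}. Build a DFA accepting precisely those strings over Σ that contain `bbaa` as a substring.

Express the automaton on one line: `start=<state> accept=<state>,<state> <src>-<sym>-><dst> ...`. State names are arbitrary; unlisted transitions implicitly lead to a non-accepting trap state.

start=s0 accept=s4 s0-a->s0 s0-b->s1 s1-a->s0 s1-b->s2 s2-a->s3 s2-b->s2 s3-a->s4 s3-b->s1 s4-a->s4 s4-b->s4

Track how much of `bbaa` has been matched so far: state s0 is no progress, s4 is the absorbing accept state reached once `bbaa` has occurred. Intermediate states record partial matches; on a mismatch, fall back to the longest reusable overlap.
A 5-state machine:
        a   b  
>  s0   s0  s1 
   s1   s0  s2 
   s2   s3  s2 
   s3   s4  s1 
 * s4   s4  s4 
(> = start, * = accepting)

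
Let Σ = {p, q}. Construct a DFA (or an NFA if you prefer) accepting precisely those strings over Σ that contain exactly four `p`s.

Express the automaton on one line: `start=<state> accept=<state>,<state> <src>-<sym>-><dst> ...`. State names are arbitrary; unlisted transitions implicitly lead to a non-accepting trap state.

Only the number of `p`s matters, and only up to 5. Make a chain s0 → s1 → s2 → s3 → s4 → s5 advanced by each `p` (with s5 absorbing); every other symbol self-loops. The accepting set is {s4}.
With 6 states:
        p   q  
>  s0   s1  s0 
   s1   s2  s1 
   s2   s3  s2 
   s3   s4  s3 
 * s4   s5  s4 
   s5   s5  s5 
(> = start, * = accepting)

start=s0 accept=s4 s0-p->s1 s0-q->s0 s1-p->s2 s1-q->s1 s2-p->s3 s2-q->s2 s3-p->s4 s3-q->s3 s4-p->s5 s4-q->s4 s5-p->s5 s5-q->s5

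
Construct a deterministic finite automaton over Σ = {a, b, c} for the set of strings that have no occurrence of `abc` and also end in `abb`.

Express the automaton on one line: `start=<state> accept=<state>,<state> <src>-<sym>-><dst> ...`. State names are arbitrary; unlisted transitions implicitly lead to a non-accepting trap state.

Run two small machines in parallel and take their product. The first has 4 states tracking partial matches of the forbidden pattern `abc`; the second has 4 states tracking how much of the suffix `abb` has currently been matched. A product state is a pair (one from each), accepting exactly when both do. Minimizing collapses redundant product states.
5 states suffice.
        a   b   c  
>  s0   s1  s0  s0 
   s1   s1  s2  s0 
   s2   s1  s3  s4 
 * s3   s1  s0  s0 
   s4   s4  s4  s4 
(> = start, * = accepting)

start=s0 accept=s3 s0-a->s1 s0-b->s0 s0-c->s0 s1-a->s1 s1-b->s2 s1-c->s0 s2-a->s1 s2-b->s3 s2-c->s4 s3-a->s1 s3-b->s0 s3-c->s0 s4-a->s4 s4-b->s4 s4-c->s4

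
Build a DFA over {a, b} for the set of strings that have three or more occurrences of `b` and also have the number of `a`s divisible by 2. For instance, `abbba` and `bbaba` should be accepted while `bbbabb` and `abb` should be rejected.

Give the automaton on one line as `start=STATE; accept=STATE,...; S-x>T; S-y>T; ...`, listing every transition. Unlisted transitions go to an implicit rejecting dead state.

start=q0; accept=q6,q8; q0-a>q1; q0-b>q2; q1-a>q0; q1-b>q3; q2-a>q3; q2-b>q4; q3-a>q2; q3-b>q5; q4-a>q5; q4-b>q6; q5-a>q4; q5-b>q7; q6-a>q7; q6-b>q8; q7-a>q6; q7-b>q9; q8-a>q9; q8-b>q8; q9-a>q8; q9-b>q9

Handle the two conditions separately and then intersect. The first has 5 states tracking the count of `b`s, saturating at 4; the second has 2 states tracking the count of `a`s modulo 2. A product state is a pair (one from each), accepting exactly when both do.
10 states suffice.
        a   b  
>  q0   q1  q2 
   q1   q0  q3 
   q2   q3  q4 
   q3   q2  q5 
   q4   q5  q6 
   q5   q4  q7 
 * q6   q7  q8 
   q7   q6  q9 
 * q8   q9  q8 
   q9   q8  q9 
(> = start, * = accepting)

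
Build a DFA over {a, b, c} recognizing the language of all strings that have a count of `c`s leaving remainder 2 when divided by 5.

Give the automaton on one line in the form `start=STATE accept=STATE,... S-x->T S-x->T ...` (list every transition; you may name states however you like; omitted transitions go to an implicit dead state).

start=s0 accept=s2 s0-a->s0 s0-b->s0 s0-c->s1 s1-a->s1 s1-b->s1 s1-c->s2 s2-a->s2 s2-b->s2 s2-c->s3 s3-a->s3 s3-b->s3 s3-c->s4 s4-a->s4 s4-b->s4 s4-c->s0

Keep the running count of `c`s modulo 5: each `c` advances along the cycle s0 → s1 → s2 → s3 → s4 → s0 while other symbols loop. Accept at s2.
        a   b   c  
>  s0   s0  s0  s1 
   s1   s1  s1  s2 
 * s2   s2  s2  s3 
   s3   s3  s3  s4 
   s4   s4  s4  s0 
(> = start, * = accepting)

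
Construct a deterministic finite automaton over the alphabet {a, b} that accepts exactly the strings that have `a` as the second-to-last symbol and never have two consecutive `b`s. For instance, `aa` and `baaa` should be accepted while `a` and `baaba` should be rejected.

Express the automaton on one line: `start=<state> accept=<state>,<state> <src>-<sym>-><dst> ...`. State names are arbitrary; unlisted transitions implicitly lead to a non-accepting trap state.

Handle the two conditions separately and then intersect. The first has 7 states tracking the last 2 symbols read; the second has 3 states tracking partial matches of the forbidden pattern `bb`. A product state is a pair (one from each), accepting exactly when both do.
With 10 states:
        a   b  
>  q0   q1  q2 
   q1   q3  q4 
   q2   q5  q6 
 * q3   q3  q4 
 * q4   q5  q6 
   q5   q3  q4 
   q6   q7  q6 
   q7   q8  q9 
   q8   q8  q9 
   q9   q7  q6 
(> = start, * = accepting)

start=q0 accept=q3,q4 q0-a->q1 q0-b->q2 q1-a->q3 q1-b->q4 q2-a->q5 q2-b->q6 q3-a->q3 q3-b->q4 q4-a->q5 q4-b->q6 q5-a->q3 q5-b->q4 q6-a->q7 q6-b->q6 q7-a->q8 q7-b->q9 q8-a->q8 q8-b->q9 q9-a->q7 q9-b->q6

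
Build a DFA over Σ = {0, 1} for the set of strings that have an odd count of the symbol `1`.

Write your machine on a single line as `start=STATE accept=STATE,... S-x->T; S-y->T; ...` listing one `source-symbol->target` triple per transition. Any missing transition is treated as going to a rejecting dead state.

Keep the running count of `1`s modulo 2: each `1` advances along the cycle S0 → S1 → S0 while other symbols loop. Accept at S1.
        0   1  
>  S0   S0  S1 
 * S1   S1  S0 
(> = start, * = accepting)

start=S0; accept=S1; S0-0->S0; S0-1->S1; S1-0->S1; S1-1->S0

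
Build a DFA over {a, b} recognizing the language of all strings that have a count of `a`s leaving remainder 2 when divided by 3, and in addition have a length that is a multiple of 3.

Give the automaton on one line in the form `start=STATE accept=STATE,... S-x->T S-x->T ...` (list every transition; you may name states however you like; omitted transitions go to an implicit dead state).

Run two small machines in parallel and take their product. The first has 3 states tracking the count of `a`s modulo 3; the second has 3 states tracking the input length modulo 3. A product state is a pair (one from each), accepting exactly when both do.
        a   b  
>  q0   q1  q2 
   q1   q3  q4 
   q2   q4  q5 
   q3   q0  q6 
   q4   q6  q7 
   q5   q7  q0 
 * q6   q2  q8 
   q7   q8  q1 
   q8   q5  q3 
(> = start, * = accepting)

start=q0 accept=q6 q0-a->q1 q0-b->q2 q1-a->q3 q1-b->q4 q2-a->q4 q2-b->q5 q3-a->q0 q3-b->q6 q4-a->q6 q4-b->q7 q5-a->q7 q5-b->q0 q6-a->q2 q6-b->q8 q7-a->q8 q7-b->q1 q8-a->q5 q8-b->q3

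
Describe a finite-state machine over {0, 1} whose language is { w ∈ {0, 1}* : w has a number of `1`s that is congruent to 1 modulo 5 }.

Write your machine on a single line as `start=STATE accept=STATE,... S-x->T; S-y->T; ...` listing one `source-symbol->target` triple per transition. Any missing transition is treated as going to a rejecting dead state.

start=s0; accept=s1; s0-0->s0; s0-1->s1; s1-0->s1; s1-1->s2; s2-0->s2; s2-1->s3; s3-0->s3; s3-1->s4; s4-0->s4; s4-1->s0

Keep the running count of `1`s modulo 5: each `1` advances along the cycle s0 → s1 → s2 → s3 → s4 → s0 while other symbols loop. Accept at s1.
5 states suffice.
        0   1  
>  s0   s0  s1 
 * s1   s1  s2 
   s2   s2  s3 
   s3   s3  s4 
   s4   s4  s0 
(> = start, * = accepting)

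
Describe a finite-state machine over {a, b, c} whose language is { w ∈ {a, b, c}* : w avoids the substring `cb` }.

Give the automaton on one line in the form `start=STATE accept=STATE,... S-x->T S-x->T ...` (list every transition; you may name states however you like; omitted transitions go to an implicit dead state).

start=q0 accept=q0,q1 q0-a->q0 q0-b->q0 q0-c->q1 q1-a->q0 q1-b->q2 q1-c->q1 q2-a->q2 q2-b->q2 q2-c->q2

Track partial matches of the forbidden pattern `cb`. State q2 is a dead state reached once `cb` has occurred; every other state accepts. q0 means no part of `cb` is currently matched.
        a   b   c  
>* q0   q0  q0  q1 
 * q1   q0  q2  q1 
   q2   q2  q2  q2 
(> = start, * = accepting)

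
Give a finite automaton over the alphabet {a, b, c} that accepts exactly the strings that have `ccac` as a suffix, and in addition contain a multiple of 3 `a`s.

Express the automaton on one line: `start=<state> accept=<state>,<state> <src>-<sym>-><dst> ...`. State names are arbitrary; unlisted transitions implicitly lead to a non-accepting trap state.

start=s0 accept=s6 s0-a->s1 s0-b->s0 s0-c->s0 s1-a->s2 s1-b->s1 s1-c->s1 s2-a->s0 s2-b->s2 s2-c->s3 s3-a->s0 s3-b->s2 s3-c->s4 s4-a->s5 s4-b->s2 s4-c->s4 s5-a->s1 s5-b->s0 s5-c->s6 s6-a->s1 s6-b->s0 s6-c->s0

Build one automaton per condition and run them in lockstep. The first has 5 states tracking how much of the suffix `ccac` has currently been matched; the second has 3 states tracking the count of `a`s modulo 3. A product state is a pair (one from each), accepting exactly when both do. After merging equivalent states the machine shrinks.
7 states suffice.
        a   b   c  
>  s0   s1  s0  s0 
   s1   s2  s1  s1 
   s2   s0  s2  s3 
   s3   s0  s2  s4 
   s4   s5  s2  s4 
   s5   s1  s0  s6 
 * s6   s1  s0  s0 
(> = start, * = accepting)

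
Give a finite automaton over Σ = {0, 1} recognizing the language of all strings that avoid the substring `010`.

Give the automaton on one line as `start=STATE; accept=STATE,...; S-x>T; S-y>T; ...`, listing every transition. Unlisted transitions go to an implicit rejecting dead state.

start=s0; accept=s0,s1,s2; s0-0>s1; s0-1>s0; s1-0>s1; s1-1>s2; s2-0>s3; s2-1>s0; s3-0>s3; s3-1>s3

Track partial matches of the forbidden pattern `010`. State s3 is a dead state reached once `010` has occurred; every other state accepts. s0 means no part of `010` is currently matched.
With 4 states:
        0   1  
>* s0   s1  s0 
 * s1   s1  s2 
 * s2   s3  s0 
   s3   s3  s3 
(> = start, * = accepting)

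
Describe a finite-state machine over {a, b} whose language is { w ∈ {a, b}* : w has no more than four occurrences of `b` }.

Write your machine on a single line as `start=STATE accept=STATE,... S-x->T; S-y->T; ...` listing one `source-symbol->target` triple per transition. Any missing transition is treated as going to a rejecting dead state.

Count `b`s, saturating at 5: states S0 through S4 mean 0 through 4 `b`s seen; S5 means more than 4. Each `b` increments (capped at S5); other symbols loop. Accept from {S0, S1, S2, S3, S4}.
With 6 states:
        a   b  
>* S0   S0  S1 
 * S1   S1  S2 
 * S2   S2  S3 
 * S3   S3  S4 
 * S4   S4  S5 
   S5   S5  S5 
(> = start, * = accepting)

start=S0; accept=S0,S1,S2,S3,S4; S0-a->S0; S0-b->S1; S1-a->S1; S1-b->S2; S2-a->S2; S2-b->S3; S3-a->S3; S3-b->S4; S4-a->S4; S4-b->S5; S5-a->S5; S5-b->S5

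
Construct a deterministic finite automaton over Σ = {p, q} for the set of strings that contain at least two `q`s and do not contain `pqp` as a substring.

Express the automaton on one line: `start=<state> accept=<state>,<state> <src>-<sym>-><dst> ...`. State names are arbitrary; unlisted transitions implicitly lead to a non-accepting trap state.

start=S0 accept=S5,S7,S8 S0-p->S1 S0-q->S2 S1-p->S1 S1-q->S3 S2-p->S4 S2-q->S5 S3-p->S6 S3-q->S5 S4-p->S4 S4-q->S7 S5-p->S8 S5-q->S5 S6-p->S6 S6-q->S6 S7-p->S6 S7-q->S5 S8-p->S8 S8-q->S7

Build one automaton per condition and run them in lockstep. The first has 4 states tracking the count of `q`s, saturating at 3; the second has 4 states tracking partial matches of the forbidden pattern `pqp`. A product state is a pair (one from each), accepting exactly when both do. Minimizing collapses redundant product states.
With 9 states:
        p   q  
>  S0   S1  S2 
   S1   S1  S3 
   S2   S4  S5 
   S3   S6  S5 
   S4   S4  S7 
 * S5   S8  S5 
   S6   S6  S6 
 * S7   S6  S5 
 * S8   S8  S7 
(> = start, * = accepting)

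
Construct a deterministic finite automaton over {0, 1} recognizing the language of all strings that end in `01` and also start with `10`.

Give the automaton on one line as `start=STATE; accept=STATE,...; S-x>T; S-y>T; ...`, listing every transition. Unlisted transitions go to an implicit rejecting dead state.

Run two small machines in parallel and take their product. The first has 3 states tracking how much of the suffix `01` has currently been matched; the second has 4 states tracking whether the input so far still matches the prefix `10`. A product state is a pair (one from each), accepting exactly when both do. Equivalent product states are then merged.
A 6-state machine:
        0   1  
>  s0   s1  s2 
   s1   s1  s1 
   s2   s3  s1 
   s3   s3  s4 
 * s4   s3  s5 
   s5   s3  s5 
(> = start, * = accepting)

start=s0; accept=s4; s0-0>s1; s0-1>s2; s1-0>s1; s1-1>s1; s2-0>s3; s2-1>s1; s3-0>s3; s3-1>s4; s4-0>s3; s4-1>s5; s5-0>s3; s5-1>s5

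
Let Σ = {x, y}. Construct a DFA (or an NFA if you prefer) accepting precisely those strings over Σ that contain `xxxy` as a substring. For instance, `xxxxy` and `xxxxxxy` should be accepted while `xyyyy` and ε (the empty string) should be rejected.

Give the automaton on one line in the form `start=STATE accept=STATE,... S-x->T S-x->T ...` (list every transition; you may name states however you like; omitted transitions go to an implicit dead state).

start=s0 accept=s4 s0-x->s1 s0-y->s0 s1-x->s2 s1-y->s0 s2-x->s3 s2-y->s0 s3-x->s3 s3-y->s4 s4-x->s4 s4-y->s4

Track how much of `xxxy` has been matched so far: state s0 is no progress, s4 is the absorbing accept state reached once `xxxy` has occurred. Intermediate states record partial matches; on a mismatch, fall back to the longest reusable overlap.
A 5-state machine:
        x   y  
>  s0   s1  s0 
   s1   s2  s0 
   s2   s3  s0 
   s3   s3  s4 
 * s4   s4  s4 
(> = start, * = accepting)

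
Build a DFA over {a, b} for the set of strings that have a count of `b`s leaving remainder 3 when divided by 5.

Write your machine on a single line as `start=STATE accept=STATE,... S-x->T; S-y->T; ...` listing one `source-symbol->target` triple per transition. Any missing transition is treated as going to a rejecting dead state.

start=S0; accept=S3; S0-a->S0; S0-b->S1; S1-a->S1; S1-b->S2; S2-a->S2; S2-b->S3; S3-a->S3; S3-b->S4; S4-a->S4; S4-b->S0

The only thing that matters is how many `b`s have appeared, reduced mod 5. Use one state per residue: S0 for 0, …, S4 for 4. Reading `b` moves to the next residue; anything else stays put. S3 is accepting.
With 5 states:
        a   b  
>  S0   S0  S1 
   S1   S1  S2 
   S2   S2  S3 
 * S3   S3  S4 
   S4   S4  S0 
(> = start, * = accepting)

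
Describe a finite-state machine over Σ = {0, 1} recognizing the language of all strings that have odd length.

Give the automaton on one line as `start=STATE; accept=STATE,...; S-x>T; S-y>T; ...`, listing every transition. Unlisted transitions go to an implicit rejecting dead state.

start=A; accept=B; A-0>B; A-1>B; B-0>A; B-1>A

Count input length modulo 2: every symbol advances one step around the cycle A → B → A. Accept at B.
       0  1 
>  A   B  B 
 * B   A  A 
(> = start, * = accepting)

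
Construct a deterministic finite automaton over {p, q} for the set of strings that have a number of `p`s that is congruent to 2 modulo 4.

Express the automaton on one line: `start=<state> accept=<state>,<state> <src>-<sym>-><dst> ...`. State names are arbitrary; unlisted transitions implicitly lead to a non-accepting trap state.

The only thing that matters is how many `p`s have appeared, reduced mod 4. Use one state per residue: s0 for 0, …, s3 for 3. Reading `p` moves to the next residue; anything else stays put. s2 is accepting.
4 states suffice.
        p   q  
>  s0   s1  s0 
   s1   s2  s1 
 * s2   s3  s2 
   s3   s0  s3 
(> = start, * = accepting)

start=s0 accept=s2 s0-p->s1 s0-q->s0 s1-p->s2 s1-q->s1 s2-p->s3 s2-q->s2 s3-p->s0 s3-q->s3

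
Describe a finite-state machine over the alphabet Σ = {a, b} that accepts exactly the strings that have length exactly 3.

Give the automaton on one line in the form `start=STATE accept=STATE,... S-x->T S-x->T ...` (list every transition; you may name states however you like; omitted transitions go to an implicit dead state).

start=q0 accept=q3 q0-a->q1 q0-b->q1 q1-a->q2 q1-b->q2 q2-a->q3 q2-b->q3 q3-a->q4 q3-b->q4 q4-a->q4 q4-b->q4

We only need to distinguish lengths 0, 1, …, 3, and '>3'. Chain q0 → q1 → q2 → q3 → q4 on every symbol, with q4 looping. Accepting states: {q3}.
A 5-state machine:
        a   b  
>  q0   q1  q1 
   q1   q2  q2 
   q2   q3  q3 
 * q3   q4  q4 
   q4   q4  q4 
(> = start, * = accepting)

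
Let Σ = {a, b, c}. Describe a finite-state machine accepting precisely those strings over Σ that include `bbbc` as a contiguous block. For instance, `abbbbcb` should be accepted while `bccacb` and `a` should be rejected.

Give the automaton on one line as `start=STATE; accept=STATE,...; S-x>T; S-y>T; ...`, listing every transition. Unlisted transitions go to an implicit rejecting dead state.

Track how much of `bbbc` has been matched so far: state q0 is no progress, q4 is the absorbing accept state reached once `bbbc` has occurred. Intermediate states record partial matches; on a mismatch, fall back to the longest reusable overlap.
A 5-state machine:
        a   b   c  
>  q0   q0  q1  q0 
   q1   q0  q2  q0 
   q2   q0  q3  q0 
   q3   q0  q3  q4 
 * q4   q4  q4  q4 
(> = start, * = accepting)

start=q0; accept=q4; q0-a>q0; q0-b>q1; q0-c>q0; q1-a>q0; q1-b>q2; q1-c>q0; q2-a>q0; q2-b>q3; q2-c>q0; q3-a>q0; q3-b>q3; q3-c>q4; q4-a>q4; q4-b>q4; q4-c>q4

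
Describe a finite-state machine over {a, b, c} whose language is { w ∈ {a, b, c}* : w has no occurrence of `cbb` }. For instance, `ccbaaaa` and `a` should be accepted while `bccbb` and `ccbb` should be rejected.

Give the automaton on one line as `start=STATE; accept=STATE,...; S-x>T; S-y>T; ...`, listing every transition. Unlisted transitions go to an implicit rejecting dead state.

start=S0; accept=S0,S1,S2; S0-a>S0; S0-b>S0; S0-c>S1; S1-a>S0; S1-b>S2; S1-c>S1; S2-a>S0; S2-b>S3; S2-c>S1; S3-a>S3; S3-b>S3; S3-c>S3

This is the complement of 'contains `cbb`'. Use the same substring-matching states — S0 through S3 holding how much of `cbb` has just been matched — but flip the accepting set: everything except the trap S3 accepts.
With 4 states:
        a   b   c  
>* S0   S0  S0  S1 
 * S1   S0  S2  S1 
 * S2   S0  S3  S1 
   S3   S3  S3  S3 
(> = start, * = accepting)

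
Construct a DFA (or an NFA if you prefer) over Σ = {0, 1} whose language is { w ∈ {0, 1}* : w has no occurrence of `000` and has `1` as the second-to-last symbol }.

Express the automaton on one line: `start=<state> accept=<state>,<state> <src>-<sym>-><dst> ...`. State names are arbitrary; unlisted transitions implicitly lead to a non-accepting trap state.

start=S0 accept=S4,S5 S0-0->S1 S0-1->S2 S1-0->S3 S1-1->S2 S2-0->S4 S2-1->S5 S3-0->S6 S3-1->S2 S4-0->S3 S4-1->S2 S5-0->S4 S5-1->S5 S6-0->S6 S6-1->S6

Handle the two conditions separately and then intersect. One (4 states) tracks partial matches of the forbidden pattern `000`; the other (7 states) tracks the last 2 symbols read. Each combined state is a pair, one component from each; accept when both components accept. After merging equivalent states the machine shrinks.
With 7 states:
        0   1  
>  S0   S1  S2 
   S1   S3  S2 
   S2   S4  S5 
   S3   S6  S2 
 * S4   S3  S2 
 * S5   S4  S5 
   S6   S6  S6 
(> = start, * = accepting)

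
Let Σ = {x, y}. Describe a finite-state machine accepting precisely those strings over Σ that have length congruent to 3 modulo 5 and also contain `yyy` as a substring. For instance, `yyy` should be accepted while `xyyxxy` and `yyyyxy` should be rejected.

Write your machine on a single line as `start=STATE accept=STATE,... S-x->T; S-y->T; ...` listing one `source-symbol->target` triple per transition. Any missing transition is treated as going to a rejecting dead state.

Build one automaton per condition and run them in lockstep. One (5 states) tracks the input length modulo 5; the other (4 states) tracks whether and how much of `yyy` has been seen. Each combined state is a pair, one component from each; accept when both components accept.
A 20-state machine:
       x  y 
>  A   B  C 
   B   D  E 
   C   D  F 
   D   G  H 
   E   G  I 
   F   G  J 
   G   K  L 
   H   K  M 
   I   K  N 
 * J   N  N 
   K   A  O 
   L   A  P 
   M   A  Q 
   N   Q  Q 
   O   B  R 
   P   B  S 
   Q   S  S 
   R   D  T 
   S   T  T 
   T   J  J 
(> = start, * = accepting)

start=A; accept=J; A-x->B; A-y->C; B-x->D; B-y->E; C-x->D; C-y->F; D-x->G; D-y->H; E-x->G; E-y->I; F-x->G; F-y->J; G-x->K; G-y->L; H-x->K; H-y->M; I-x->K; I-y->N; J-x->N; J-y->N; K-x->A; K-y->O; L-x->A; L-y->P; M-x->A; M-y->Q; N-x->Q; N-y->Q; O-x->B; O-y->R; P-x->B; P-y->S; Q-x->S; Q-y->S; R-x->D; R-y->T; S-x->T; S-y->T; T-x->J; T-y->J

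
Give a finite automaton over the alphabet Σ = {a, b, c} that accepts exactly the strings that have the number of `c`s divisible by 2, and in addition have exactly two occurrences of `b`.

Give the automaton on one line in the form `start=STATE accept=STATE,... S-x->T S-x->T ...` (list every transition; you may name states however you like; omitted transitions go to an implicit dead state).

start=S0 accept=S3 S0-a->S0 S0-b->S1 S0-c->S2 S1-a->S1 S1-b->S3 S1-c->S4 S2-a->S2 S2-b->S4 S2-c->S0 S3-a->S3 S3-b->S5 S3-c->S6 S4-a->S4 S4-b->S6 S4-c->S1 S5-a->S5 S5-b->S5 S5-c->S7 S6-a->S6 S6-b->S7 S6-c->S3 S7-a->S7 S7-b->S7 S7-c->S5

Handle the two conditions separately and then intersect. One (2 states) tracks the count of `c`s modulo 2; the other (4 states) tracks the count of `b`s, saturating at 3. Each combined state is a pair, one component from each; accept when both components accept.
8 states suffice.
        a   b   c  
>  S0   S0  S1  S2 
   S1   S1  S3  S4 
   S2   S2  S4  S0 
 * S3   S3  S5  S6 
   S4   S4  S6  S1 
   S5   S5  S5  S7 
   S6   S6  S7  S3 
   S7   S7  S7  S5 
(> = start, * = accepting)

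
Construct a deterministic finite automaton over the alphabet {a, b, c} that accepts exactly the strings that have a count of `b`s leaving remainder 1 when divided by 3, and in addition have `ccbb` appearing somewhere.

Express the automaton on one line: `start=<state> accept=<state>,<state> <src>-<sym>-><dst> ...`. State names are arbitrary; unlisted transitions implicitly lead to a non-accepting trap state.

start=S0 accept=S14 S0-a->S0 S0-b->S1 S0-c->S2 S1-a->S1 S1-b->S3 S1-c->S4 S2-a->S0 S2-b->S1 S2-c->S5 S3-a->S3 S3-b->S0 S3-c->S6 S4-a->S1 S4-b->S3 S4-c->S7 S5-a->S0 S5-b->S8 S5-c->S5 S6-a->S3 S6-b->S0 S6-c->S9 S7-a->S1 S7-b->S10 S7-c->S7 S8-a->S1 S8-b->S11 S8-c->S4 S9-a->S3 S9-b->S12 S9-c->S9 S10-a->S3 S10-b->S13 S10-c->S6 S11-a->S11 S11-b->S13 S11-c->S11 S12-a->S0 S12-b->S14 S12-c->S2 S13-a->S13 S13-b->S14 S13-c->S13 S14-a->S14 S14-b->S11 S14-c->S14

Build one automaton per condition and run them in lockstep. The first has 3 states tracking the count of `b`s modulo 3; the second has 5 states tracking whether and how much of `ccbb` has been seen. A product state is a pair (one from each), accepting exactly when both do.
15 states suffice.
          a    b    c  
>  S0     S0   S1   S2 
   S1     S1   S3   S4 
   S2     S0   S1   S5 
   S3     S3   S0   S6 
   S4     S1   S3   S7 
   S5     S0   S8   S5 
   S6     S3   S0   S9 
   S7     S1  S10   S7 
   S8     S1  S11   S4 
   S9     S3  S12   S9 
   S10    S3  S13   S6 
   S11   S11  S13  S11 
   S12    S0  S14   S2 
   S13   S13  S14  S13 
 * S14   S14  S11  S14 
(> = start, * = accepting)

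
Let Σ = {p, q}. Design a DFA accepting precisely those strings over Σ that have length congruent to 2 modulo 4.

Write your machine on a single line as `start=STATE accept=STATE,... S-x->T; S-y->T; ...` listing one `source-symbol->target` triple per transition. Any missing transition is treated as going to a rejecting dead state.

Count input length modulo 4: every symbol advances one step around the cycle S0 → S1 → S2 → S3 → S0. Accept at S2.
A 4-state machine:
        p   q  
>  S0   S1  S1 
   S1   S2  S2 
 * S2   S3  S3 
   S3   S0  S0 
(> = start, * = accepting)

start=S0; accept=S2; S0-p->S1; S0-q->S1; S1-p->S2; S1-q->S2; S2-p->S3; S2-q->S3; S3-p->S0; S3-q->S0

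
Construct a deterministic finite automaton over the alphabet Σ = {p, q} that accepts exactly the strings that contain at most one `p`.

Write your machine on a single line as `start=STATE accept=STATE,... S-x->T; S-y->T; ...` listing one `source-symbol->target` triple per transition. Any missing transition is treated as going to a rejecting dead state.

start=S0; accept=S0,S1; S0-p->S1; S0-q->S0; S1-p->S2; S1-q->S1; S2-p->S2; S2-q->S2

Count `p`s, saturating at 2: state S0 means no `p` yet, S1 means one `p` seen, S2 means more than one. Each `p` increments (capped at S2); other symbols loop. Accept from {S0, S1}.
3 states suffice.
        p   q  
>* S0   S1  S0 
 * S1   S2  S1 
   S2   S2  S2 
(> = start, * = accepting)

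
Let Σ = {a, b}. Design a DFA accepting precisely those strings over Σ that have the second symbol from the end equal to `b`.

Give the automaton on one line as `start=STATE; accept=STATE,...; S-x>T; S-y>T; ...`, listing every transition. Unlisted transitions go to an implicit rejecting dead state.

start=S0; accept=S5,S6; S0-a>S1; S0-b>S2; S1-a>S3; S1-b>S4; S2-a>S5; S2-b>S6; S3-a>S3; S3-b>S4; S4-a>S5; S4-b>S6; S5-a>S3; S5-b>S4; S6-a>S5; S6-b>S6

A DFA must remember the last 2 symbols (since which symbol is second-to-last isn't known until the input ends). Use one state per possible window of the last ≤2 symbols; accept from those whose window starts with `b`.
7 states suffice.
        a   b  
>  S0   S1  S2 
   S1   S3  S4 
   S2   S5  S6 
   S3   S3  S4 
   S4   S5  S6 
 * S5   S3  S4 
 * S6   S5  S6 
(> = start, * = accepting)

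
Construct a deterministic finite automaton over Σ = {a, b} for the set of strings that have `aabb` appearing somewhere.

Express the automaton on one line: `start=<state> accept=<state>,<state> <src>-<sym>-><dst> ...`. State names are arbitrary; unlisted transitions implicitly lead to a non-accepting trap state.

States s0..s3 record the length of the longest prefix of `aabb` that matches the current input suffix. Reaching s4 means `aabb` has been seen, and we stay there forever. Accept from s4.
5 states suffice.
        a   b  
>  s0   s1  s0 
   s1   s2  s0 
   s2   s2  s3 
   s3   s1  s4 
 * s4   s4  s4 
(> = start, * = accepting)

start=s0 accept=s4 s0-a->s1 s0-b->s0 s1-a->s2 s1-b->s0 s2-a->s2 s2-b->s3 s3-a->s1 s3-b->s4 s4-a->s4 s4-b->s4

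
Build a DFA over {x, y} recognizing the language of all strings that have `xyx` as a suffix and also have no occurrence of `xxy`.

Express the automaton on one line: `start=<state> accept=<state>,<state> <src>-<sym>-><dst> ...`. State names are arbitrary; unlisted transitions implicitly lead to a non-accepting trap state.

Run two small machines in parallel and take their product. The first has 4 states tracking how much of the suffix `xyx` has currently been matched; the second has 4 states tracking partial matches of the forbidden pattern `xxy`. A product state is a pair (one from each), accepting exactly when both do. Minimizing collapses redundant product states.
With 5 states:
        x   y  
>  s0   s1  s0 
   s1   s2  s3 
   s2   s2  s2 
   s3   s4  s0 
 * s4   s2  s3 
(> = start, * = accepting)

start=s0 accept=s4 s0-x->s1 s0-y->s0 s1-x->s2 s1-y->s3 s2-x->s2 s2-y->s2 s3-x->s4 s3-y->s0 s4-x->s2 s4-y->s3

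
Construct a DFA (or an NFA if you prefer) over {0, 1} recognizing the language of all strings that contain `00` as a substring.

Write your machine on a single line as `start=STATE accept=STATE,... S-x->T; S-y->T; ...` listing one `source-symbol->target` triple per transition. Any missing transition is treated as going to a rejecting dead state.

Track how much of `00` has been matched so far: state A is no progress, C is the absorbing accept state reached once `00` has occurred. Intermediate states record partial matches; on a mismatch, fall back to the longest reusable overlap.
3 states suffice.
       0  1 
>  A   B  A 
   B   C  A 
 * C   C  C 
(> = start, * = accepting)

start=A; accept=C; A-0->B; A-1->A; B-0->C; B-1->A; C-0->C; C-1->C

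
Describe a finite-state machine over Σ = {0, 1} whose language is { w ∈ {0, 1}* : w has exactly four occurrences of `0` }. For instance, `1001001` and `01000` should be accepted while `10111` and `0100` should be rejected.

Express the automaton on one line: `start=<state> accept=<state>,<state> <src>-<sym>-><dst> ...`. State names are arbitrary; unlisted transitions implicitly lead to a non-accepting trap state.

Only the number of `0`s matters, and only up to 5. Make a chain A → B → C → D → E → F advanced by each `0` (with F absorbing); every other symbol self-loops. The accepting set is {E}.
6 states suffice.
       0  1 
>  A   B  A 
   B   C  B 
   C   D  C 
   D   E  D 
 * E   F  E 
   F   F  F 
(> = start, * = accepting)

start=A accept=E A-0->B A-1->A B-0->C B-1->B C-0->D C-1->C D-0->E D-1->D E-0->F E-1->E F-0->F F-1->F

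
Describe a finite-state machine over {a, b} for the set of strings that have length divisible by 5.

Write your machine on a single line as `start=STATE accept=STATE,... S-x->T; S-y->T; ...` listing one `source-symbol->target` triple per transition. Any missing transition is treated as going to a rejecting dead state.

Only the length mod 5 matters, so use a 5-cycle: from any state, every input symbol moves to the next state, wrapping S4 back to S0. Mark S0 accepting.
With 5 states:
        a   b  
>* S0   S1  S1 
   S1   S2  S2 
   S2   S3  S3 
   S3   S4  S4 
   S4   S0  S0 
(> = start, * = accepting)

start=S0; accept=S0; S0-a->S1; S0-b->S1; S1-a->S2; S1-b->S2; S2-a->S3; S2-b->S3; S3-a->S4; S3-b->S4; S4-a->S0; S4-b->S0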